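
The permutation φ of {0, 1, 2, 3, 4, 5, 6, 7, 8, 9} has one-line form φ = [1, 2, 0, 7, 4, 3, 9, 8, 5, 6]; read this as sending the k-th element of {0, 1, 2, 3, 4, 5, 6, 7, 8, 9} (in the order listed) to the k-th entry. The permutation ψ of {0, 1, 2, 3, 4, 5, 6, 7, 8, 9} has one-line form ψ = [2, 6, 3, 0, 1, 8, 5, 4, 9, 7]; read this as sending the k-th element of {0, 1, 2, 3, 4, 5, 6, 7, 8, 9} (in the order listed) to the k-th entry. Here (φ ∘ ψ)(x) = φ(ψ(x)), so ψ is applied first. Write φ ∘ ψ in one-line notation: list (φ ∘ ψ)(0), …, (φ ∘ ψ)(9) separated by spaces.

(φ ∘ ψ)(x) = φ(ψ(x)). Computing each image: φ(ψ(0)) = φ(2) = 0, φ(ψ(1)) = φ(6) = 9, φ(ψ(2)) = φ(3) = 7, φ(ψ(3)) = φ(0) = 1, φ(ψ(4)) = φ(1) = 2, φ(ψ(5)) = φ(8) = 5, φ(ψ(6)) = φ(5) = 3, φ(ψ(7)) = φ(4) = 4, φ(ψ(8)) = φ(9) = 6, φ(ψ(9)) = φ(7) = 8.
Hence φ ∘ ψ = [0 9 7 1 2 5 3 4 6 8].

0 9 7 1 2 5 3 4 6 8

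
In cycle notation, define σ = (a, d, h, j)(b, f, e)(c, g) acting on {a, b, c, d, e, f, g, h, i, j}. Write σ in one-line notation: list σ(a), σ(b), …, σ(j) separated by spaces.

Image by image: a→d, b→f, c→g, d→h, e→b, f→e, g→c, h→j, i→i, j→a.
So the one-line form is d f g h b e c j i a.

d f g h b e c j i a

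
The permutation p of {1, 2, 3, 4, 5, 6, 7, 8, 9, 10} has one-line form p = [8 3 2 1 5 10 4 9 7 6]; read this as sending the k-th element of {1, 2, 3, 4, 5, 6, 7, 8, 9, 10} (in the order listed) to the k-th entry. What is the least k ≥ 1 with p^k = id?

The disjoint-cycle form of p has cycle lengths 5, 2, 2, 1.
Since disjoint cycles commute, ord(p) = lcm(5, 2, 2) = 10.

10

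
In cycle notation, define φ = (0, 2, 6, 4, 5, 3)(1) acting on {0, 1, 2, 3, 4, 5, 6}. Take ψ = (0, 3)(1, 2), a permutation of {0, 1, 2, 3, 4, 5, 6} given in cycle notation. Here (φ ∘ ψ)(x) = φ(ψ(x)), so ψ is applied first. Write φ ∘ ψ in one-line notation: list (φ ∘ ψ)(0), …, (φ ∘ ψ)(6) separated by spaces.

(φ ∘ ψ)(x) = φ(ψ(x)). Computing each image: φ(ψ(0)) = φ(3) = 0, φ(ψ(1)) = φ(2) = 6, φ(ψ(2)) = φ(1) = 1, φ(ψ(3)) = φ(0) = 2, φ(ψ(4)) = φ(4) = 5, φ(ψ(5)) = φ(5) = 3, φ(ψ(6)) = φ(6) = 4.
Hence φ ∘ ψ = [0 6 1 2 5 3 4].

0 6 1 2 5 3 4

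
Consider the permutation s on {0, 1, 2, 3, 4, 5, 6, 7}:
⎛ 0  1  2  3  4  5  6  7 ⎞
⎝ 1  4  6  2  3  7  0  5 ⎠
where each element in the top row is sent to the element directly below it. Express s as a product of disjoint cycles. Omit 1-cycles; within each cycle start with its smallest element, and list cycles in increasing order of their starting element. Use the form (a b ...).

(0 1 4 3 2 6)(5 7)

Start at 0 and follow images: 0 → 1 → 4 → 3 → 2 → 6 → 0, giving the cycle (0 1 4 3 2 6).
Repeating from the next unused element and collecting all non-trivial cycles gives (0 1 4 3 2 6)(5 7).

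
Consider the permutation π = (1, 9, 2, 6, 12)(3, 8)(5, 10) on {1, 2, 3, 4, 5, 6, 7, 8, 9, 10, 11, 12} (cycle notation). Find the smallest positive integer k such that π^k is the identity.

10

The cycle type of π is (5, 2, 2, 1, 1, 1).
The order is lcm(5, 2, 2) = 10.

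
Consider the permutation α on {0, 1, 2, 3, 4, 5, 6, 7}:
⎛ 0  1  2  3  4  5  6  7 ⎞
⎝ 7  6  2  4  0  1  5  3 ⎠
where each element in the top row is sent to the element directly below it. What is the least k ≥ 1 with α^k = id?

12

Writing α as disjoint cycles, the cycle lengths are 4, 3, 1.
The order of α is the least common multiple of its cycle lengths: lcm(4, 3) = 12.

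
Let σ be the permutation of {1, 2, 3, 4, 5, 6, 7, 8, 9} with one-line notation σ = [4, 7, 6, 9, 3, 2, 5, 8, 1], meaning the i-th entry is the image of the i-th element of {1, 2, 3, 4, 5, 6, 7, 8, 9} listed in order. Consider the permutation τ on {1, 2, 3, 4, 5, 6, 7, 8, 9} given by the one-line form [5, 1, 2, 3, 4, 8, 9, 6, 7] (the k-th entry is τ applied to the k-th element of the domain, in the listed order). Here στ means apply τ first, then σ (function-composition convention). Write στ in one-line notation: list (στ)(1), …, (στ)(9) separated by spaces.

3 4 7 6 9 8 1 2 5

(στ)(x) = σ(τ(x)). Computing each image: σ(τ(1)) = σ(5) = 3, σ(τ(2)) = σ(1) = 4, σ(τ(3)) = σ(2) = 7, σ(τ(4)) = σ(3) = 6, σ(τ(5)) = σ(4) = 9, σ(τ(6)) = σ(8) = 8, σ(τ(7)) = σ(9) = 1, σ(τ(8)) = σ(6) = 2, σ(τ(9)) = σ(7) = 5.
Hence στ = [3 4 7 6 9 8 1 2 5].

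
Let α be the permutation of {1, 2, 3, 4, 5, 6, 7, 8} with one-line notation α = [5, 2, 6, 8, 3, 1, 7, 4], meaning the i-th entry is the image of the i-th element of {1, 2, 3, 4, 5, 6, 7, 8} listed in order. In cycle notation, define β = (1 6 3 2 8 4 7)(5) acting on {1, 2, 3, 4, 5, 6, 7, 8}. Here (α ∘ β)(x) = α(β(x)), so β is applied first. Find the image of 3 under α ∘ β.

β(3) = 2, then α(2) = 2; composing gives (α ∘ β)(3) = 2.

2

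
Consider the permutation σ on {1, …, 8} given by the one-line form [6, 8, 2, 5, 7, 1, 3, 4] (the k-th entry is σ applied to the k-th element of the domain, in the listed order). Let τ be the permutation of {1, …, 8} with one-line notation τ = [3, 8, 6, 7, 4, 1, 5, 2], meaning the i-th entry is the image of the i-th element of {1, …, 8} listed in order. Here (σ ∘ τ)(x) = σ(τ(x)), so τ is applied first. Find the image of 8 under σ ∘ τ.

8

τ(8) = 2, then σ(2) = 8; composing gives (σ ∘ τ)(8) = 8.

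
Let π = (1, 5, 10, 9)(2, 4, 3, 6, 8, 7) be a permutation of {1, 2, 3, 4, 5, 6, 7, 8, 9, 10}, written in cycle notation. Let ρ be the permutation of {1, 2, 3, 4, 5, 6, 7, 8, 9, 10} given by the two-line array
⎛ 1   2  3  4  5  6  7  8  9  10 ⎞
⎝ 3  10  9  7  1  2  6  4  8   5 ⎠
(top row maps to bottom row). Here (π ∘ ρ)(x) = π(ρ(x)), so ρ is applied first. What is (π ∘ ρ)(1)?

6

ρ(1) = 3, then π(3) = 6; composing gives (π ∘ ρ)(1) = 6.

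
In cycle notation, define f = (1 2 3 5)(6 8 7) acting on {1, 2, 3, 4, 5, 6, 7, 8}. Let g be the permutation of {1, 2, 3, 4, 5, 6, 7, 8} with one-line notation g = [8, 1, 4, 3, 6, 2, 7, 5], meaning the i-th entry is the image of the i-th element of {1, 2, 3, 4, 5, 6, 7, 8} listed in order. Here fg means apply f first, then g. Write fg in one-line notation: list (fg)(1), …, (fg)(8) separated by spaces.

1 4 6 3 8 5 2 7

For each element, apply f then g: 1 → 2 → 1; 2 → 3 → 4; 3 → 5 → 6; 4 → 4 → 3; 5 → 1 → 8; 6 → 8 → 5; 7 → 6 → 2; 8 → 7 → 7.
Collecting the images, fg = [1 4 6 3 8 5 2 7].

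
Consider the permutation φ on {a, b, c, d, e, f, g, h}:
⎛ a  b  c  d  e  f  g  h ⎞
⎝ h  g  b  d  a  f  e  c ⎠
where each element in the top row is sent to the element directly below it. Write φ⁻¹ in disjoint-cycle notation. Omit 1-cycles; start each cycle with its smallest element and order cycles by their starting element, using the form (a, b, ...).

The cycle decomposition of φ is (a, h, c, b, g, e).
The inverse reverses every cycle; in canonical form, φ⁻¹ = (a, e, g, b, c, h).

(a, e, g, b, c, h)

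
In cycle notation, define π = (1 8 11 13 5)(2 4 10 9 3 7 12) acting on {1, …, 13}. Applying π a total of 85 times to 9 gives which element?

3

9 lies in the 7-cycle (2 4 10 9 3 7 12).
Powers repeat with period 7 on this cycle, and 85 mod 7 = 1, so π^85(9) = π^1(9).
Advancing 1 step from 9: 9 → 3.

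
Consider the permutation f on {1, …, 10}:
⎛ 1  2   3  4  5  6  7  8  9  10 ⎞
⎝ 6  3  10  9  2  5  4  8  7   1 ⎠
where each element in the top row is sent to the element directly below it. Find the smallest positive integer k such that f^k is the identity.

Writing f as disjoint cycles, the cycle lengths are 6, 3, 1.
Since disjoint cycles commute, ord(f) = lcm(6, 3) = 6.

6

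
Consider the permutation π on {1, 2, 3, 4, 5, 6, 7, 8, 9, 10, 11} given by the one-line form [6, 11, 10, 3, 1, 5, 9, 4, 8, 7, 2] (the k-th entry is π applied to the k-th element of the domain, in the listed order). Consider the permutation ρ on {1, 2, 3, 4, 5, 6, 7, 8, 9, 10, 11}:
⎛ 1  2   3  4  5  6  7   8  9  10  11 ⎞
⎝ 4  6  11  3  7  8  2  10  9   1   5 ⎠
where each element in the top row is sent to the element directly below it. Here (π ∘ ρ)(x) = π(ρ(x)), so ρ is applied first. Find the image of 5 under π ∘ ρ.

First apply ρ: ρ(5) = 7, then π(7) = 9. Thus (π ∘ ρ)(5) = 9.

9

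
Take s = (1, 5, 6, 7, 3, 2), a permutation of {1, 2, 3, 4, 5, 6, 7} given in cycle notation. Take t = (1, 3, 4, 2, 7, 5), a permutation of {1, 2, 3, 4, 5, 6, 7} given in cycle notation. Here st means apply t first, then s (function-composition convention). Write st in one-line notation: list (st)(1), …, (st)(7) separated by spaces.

2 3 4 1 5 7 6

(st)(x) = s(t(x)). Computing each image: s(t(1)) = s(3) = 2, s(t(2)) = s(7) = 3, s(t(3)) = s(4) = 4, s(t(4)) = s(2) = 1, s(t(5)) = s(1) = 5, s(t(6)) = s(6) = 7, s(t(7)) = s(5) = 6.
Hence st = [2 3 4 1 5 7 6].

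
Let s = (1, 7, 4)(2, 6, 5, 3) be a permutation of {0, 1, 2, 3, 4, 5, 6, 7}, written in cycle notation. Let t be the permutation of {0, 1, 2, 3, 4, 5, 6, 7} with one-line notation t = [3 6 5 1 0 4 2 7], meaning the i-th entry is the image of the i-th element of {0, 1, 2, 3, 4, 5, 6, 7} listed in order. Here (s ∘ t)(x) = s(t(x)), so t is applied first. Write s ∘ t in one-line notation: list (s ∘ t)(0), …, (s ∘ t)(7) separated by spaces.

For each element, apply t then s: 0 → 3 → 2; 1 → 6 → 5; 2 → 5 → 3; 3 → 1 → 7; 4 → 0 → 0; 5 → 4 → 1; 6 → 2 → 6; 7 → 7 → 4.
So s ∘ t in one-line form is 2 5 3 7 0 1 6 4.

2 5 3 7 0 1 6 4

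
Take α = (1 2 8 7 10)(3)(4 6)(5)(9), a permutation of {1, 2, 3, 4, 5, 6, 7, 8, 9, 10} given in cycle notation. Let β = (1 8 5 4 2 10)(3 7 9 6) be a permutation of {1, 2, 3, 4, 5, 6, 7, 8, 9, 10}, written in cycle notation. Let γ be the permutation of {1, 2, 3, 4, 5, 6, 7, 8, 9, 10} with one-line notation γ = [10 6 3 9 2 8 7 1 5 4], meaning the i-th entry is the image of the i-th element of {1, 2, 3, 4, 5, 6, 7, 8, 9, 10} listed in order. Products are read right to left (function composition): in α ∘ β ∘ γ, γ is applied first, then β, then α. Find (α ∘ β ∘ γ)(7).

9

Apply the permutations in order: γ(7) = 7, then β(7) = 9, then α(9) = 9. So (α ∘ β ∘ γ)(7) = 9.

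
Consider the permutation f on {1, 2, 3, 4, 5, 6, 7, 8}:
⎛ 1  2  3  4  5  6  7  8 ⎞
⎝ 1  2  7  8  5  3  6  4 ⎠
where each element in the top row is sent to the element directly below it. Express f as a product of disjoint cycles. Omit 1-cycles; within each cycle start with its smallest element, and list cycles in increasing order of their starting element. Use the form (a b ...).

(3 7 6)(4 8)

From 3: 3 → 7 → 6 → 3, closing the cycle (3 7 6).
Continuing from each remaining unvisited element yields (3 7 6)(4 8).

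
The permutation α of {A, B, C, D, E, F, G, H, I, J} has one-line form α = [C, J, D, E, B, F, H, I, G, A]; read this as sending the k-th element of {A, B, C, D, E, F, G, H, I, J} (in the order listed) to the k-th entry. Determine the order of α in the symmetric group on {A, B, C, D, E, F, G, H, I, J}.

6

Decomposing into disjoint cycles gives cycle lengths 6, 3, 1.
Since disjoint cycles commute, ord(α) = lcm(6, 3) = 6.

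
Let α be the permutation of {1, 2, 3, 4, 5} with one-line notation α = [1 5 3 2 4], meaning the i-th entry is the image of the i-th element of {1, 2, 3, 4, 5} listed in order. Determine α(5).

5 is element number 5 of the domain, and entry number 5 of the one-line form is 4, so α(5) = 4.

4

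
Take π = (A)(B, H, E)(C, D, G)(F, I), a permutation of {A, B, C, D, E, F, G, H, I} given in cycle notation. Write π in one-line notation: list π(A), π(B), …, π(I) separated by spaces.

A H D G B I C E F

Reading each image from the cycles: A↦A, B↦H, C↦D, D↦G, E↦B, F↦I, G↦C, H↦E, I↦F.
So the one-line form is A H D G B I C E F.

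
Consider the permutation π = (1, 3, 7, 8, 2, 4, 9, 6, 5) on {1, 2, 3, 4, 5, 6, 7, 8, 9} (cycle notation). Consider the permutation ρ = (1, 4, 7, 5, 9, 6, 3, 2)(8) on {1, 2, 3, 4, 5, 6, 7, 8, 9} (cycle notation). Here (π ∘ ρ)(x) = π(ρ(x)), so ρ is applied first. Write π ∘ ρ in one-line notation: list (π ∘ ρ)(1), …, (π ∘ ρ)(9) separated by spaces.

9 3 4 8 6 7 1 2 5

Chase each element through ρ then π: 1 → 4 → 9; 2 → 1 → 3; 3 → 2 → 4; 4 → 7 → 8; 5 → 9 → 6; 6 → 3 → 7; 7 → 5 → 1; 8 → 8 → 2; 9 → 6 → 5.
Collecting the images, π ∘ ρ = [9 3 4 8 6 7 1 2 5].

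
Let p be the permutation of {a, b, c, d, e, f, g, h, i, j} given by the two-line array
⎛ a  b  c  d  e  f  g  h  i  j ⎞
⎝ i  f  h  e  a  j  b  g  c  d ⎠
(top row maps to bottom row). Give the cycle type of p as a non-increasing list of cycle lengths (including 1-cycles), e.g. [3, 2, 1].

The disjoint cycles are (a i c h g b f j d e), with lengths 10 in non-increasing order.

[10]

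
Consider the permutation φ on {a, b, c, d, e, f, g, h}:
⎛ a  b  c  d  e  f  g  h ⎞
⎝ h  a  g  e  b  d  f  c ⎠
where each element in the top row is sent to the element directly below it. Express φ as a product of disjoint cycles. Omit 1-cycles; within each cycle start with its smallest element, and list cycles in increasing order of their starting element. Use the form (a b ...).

(a h c g f d e b)

From a: a → h → c → g → f → d → e → b → a, closing the cycle (a h c g f d e b).
Continuing from each remaining unvisited element yields (a h c g f d e b).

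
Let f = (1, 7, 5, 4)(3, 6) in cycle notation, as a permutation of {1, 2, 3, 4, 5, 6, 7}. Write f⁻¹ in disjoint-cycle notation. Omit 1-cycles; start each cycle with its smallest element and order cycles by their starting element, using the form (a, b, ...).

Inverting a permutation written in cycle notation just reverses the order within every cycle.
Reversing each cycle of f and rotating so the smallest element leads gives (1, 4, 5, 7)(3, 6).

(1, 4, 5, 7)(3, 6)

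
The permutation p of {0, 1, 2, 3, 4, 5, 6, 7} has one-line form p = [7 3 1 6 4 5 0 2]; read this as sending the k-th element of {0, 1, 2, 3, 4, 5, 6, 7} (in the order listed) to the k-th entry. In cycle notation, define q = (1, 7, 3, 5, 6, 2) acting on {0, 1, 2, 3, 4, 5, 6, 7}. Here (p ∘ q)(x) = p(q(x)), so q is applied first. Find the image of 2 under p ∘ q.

First apply q: q(2) = 1, then p(1) = 3. Thus (p ∘ q)(2) = 3.

3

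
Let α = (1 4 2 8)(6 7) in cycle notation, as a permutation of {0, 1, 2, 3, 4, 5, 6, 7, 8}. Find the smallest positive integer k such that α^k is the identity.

4

The disjoint cycles have lengths 4, 2, 1, 1, 1.
Since disjoint cycles commute, ord(α) = lcm(4, 2) = 4.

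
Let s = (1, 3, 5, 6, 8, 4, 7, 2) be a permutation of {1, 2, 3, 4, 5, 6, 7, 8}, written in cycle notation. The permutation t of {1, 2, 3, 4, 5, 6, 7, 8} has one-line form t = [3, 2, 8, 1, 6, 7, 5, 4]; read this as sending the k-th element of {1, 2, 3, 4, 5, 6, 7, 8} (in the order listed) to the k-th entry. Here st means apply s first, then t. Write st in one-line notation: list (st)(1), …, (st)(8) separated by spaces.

8 3 6 5 7 4 2 1

(st)(x) = t(s(x)). Computing each image: t(s(1)) = t(3) = 8, t(s(2)) = t(1) = 3, t(s(3)) = t(5) = 6, t(s(4)) = t(7) = 5, t(s(5)) = t(6) = 7, t(s(6)) = t(8) = 4, t(s(7)) = t(2) = 2, t(s(8)) = t(4) = 1.
Hence st = [8 3 6 5 7 4 2 1].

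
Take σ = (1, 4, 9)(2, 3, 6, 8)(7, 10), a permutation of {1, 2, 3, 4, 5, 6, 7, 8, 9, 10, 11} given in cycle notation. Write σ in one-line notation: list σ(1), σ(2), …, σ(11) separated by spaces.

4 3 6 9 5 8 10 2 1 7 11

Image by image: 1↦4, 2↦3, 3↦6, 4↦9, 5↦5, 6↦8, 7↦10, 8↦2, 9↦1, 10↦7, 11↦11.
So the one-line form is 4 3 6 9 5 8 10 2 1 7 11.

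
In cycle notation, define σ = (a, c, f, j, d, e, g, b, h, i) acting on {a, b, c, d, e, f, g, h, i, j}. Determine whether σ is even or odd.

The cycle lengths are 10.
A cycle is odd iff its length is even; σ has 1 even-length cycle, so sgn(σ) = (−1)^1 and σ is odd.

odd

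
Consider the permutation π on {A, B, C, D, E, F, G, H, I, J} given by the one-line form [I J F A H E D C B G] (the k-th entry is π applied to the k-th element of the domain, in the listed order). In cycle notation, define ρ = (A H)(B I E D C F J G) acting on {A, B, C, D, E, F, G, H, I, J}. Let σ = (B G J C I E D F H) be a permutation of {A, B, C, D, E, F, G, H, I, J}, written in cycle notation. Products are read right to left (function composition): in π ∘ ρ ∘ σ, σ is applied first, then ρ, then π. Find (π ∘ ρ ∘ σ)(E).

F

Apply the permutations in order: σ(E) = D, then ρ(D) = C, then π(C) = F. So (π ∘ ρ ∘ σ)(E) = F.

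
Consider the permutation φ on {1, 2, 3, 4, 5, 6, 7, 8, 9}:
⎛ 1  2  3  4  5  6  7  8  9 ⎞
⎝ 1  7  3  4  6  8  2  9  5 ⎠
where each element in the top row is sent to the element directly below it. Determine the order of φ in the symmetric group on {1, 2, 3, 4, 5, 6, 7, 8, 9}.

Decomposing into disjoint cycles gives cycle lengths 4, 2, 1, 1, 1.
Since disjoint cycles commute, ord(φ) = lcm(4, 2) = 4.

4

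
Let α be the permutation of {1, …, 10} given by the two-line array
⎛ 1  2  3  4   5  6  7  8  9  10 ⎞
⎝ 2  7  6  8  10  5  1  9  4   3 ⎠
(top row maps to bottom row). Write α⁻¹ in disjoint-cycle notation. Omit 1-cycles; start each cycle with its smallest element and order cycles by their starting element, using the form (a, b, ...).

First write α in disjoint cycles: (1, 2, 7)(3, 6, 5, 10)(4, 8, 9).
Reversing each cycle (and rotating so the smallest element leads) gives α⁻¹ = (1, 7, 2)(3, 10, 5, 6)(4, 9, 8).

(1, 7, 2)(3, 10, 5, 6)(4, 9, 8)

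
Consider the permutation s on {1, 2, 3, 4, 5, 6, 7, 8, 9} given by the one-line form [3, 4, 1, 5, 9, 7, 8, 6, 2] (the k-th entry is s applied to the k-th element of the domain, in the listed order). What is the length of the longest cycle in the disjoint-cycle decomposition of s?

4

Decomposing into disjoint cycles gives (1 3)(2 4 5 9)(6 7 8); the longest has length 4.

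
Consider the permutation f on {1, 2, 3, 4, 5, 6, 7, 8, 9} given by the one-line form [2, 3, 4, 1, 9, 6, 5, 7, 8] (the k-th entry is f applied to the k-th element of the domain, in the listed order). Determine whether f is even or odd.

even

In disjoint-cycle form the cycle lengths are 4, 4, 1.
A cycle is odd iff its length is even; f has 2 even-length cycles, so sgn(f) = (−1)^2 and f is even.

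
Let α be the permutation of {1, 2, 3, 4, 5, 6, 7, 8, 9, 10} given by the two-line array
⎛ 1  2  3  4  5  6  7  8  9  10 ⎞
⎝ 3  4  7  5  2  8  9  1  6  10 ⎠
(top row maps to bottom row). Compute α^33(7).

Tracing 7 → 9 → … returns to 7 after 6 steps, so 7 lies in a 6-cycle (1, 3, 7, 9, 6, 8).
On a 6-cycle, α^6 is the identity, so α^33 = α^3 there (33 ≡ 3 mod 6).
Stepping 3 places around the cycle: 7 → 9 → 6 → 8.

8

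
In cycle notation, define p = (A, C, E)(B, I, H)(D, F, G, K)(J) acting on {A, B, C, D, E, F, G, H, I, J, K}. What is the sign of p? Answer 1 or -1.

-1

The cycle lengths are 4, 3, 3, 1.
A cycle of length ℓ contributes ℓ−1 transpositions, so p is a product of 3 + 2 + 2 = 7 transpositions — odd.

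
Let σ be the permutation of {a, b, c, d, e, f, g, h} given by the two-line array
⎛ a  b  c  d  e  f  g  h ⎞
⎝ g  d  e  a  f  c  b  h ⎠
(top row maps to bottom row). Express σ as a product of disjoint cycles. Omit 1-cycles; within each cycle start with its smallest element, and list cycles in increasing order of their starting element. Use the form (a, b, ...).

Start at a and follow images: a → g → b → d → a, giving the cycle (a, g, b, d).
Continuing from each remaining unvisited element yields (a, g, b, d)(c, e, f).

(a, g, b, d)(c, e, f)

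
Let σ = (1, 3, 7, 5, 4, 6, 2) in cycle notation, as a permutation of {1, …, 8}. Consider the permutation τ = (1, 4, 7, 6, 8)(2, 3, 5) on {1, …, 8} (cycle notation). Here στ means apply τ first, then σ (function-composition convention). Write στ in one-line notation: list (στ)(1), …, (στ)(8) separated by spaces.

6 7 4 5 1 8 2 3

Chase each element through τ then σ: 1 → 4 → 6; 2 → 3 → 7; 3 → 5 → 4; 4 → 7 → 5; 5 → 2 → 1; 6 → 8 → 8; 7 → 6 → 2; 8 → 1 → 3.
Collecting the images, στ = [6 7 4 5 1 8 2 3].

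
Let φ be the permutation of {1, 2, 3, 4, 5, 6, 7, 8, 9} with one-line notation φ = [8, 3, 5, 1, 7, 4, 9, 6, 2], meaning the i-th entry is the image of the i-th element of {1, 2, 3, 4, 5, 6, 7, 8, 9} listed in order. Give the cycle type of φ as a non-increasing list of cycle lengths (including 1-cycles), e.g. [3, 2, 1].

[5, 4]

The disjoint cycles are (1, 8, 6, 4)(2, 3, 5, 7, 9), with lengths 5, 4 in non-increasing order.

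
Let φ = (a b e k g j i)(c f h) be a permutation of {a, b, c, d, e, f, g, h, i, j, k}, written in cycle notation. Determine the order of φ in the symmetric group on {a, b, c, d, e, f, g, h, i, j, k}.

The disjoint cycles have lengths 7, 3, 1.
Since disjoint cycles commute, ord(φ) = lcm(7, 3) = 21.

21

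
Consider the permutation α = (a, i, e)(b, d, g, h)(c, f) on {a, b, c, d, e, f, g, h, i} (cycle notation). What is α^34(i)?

i lies in the 3-cycle (a, i, e).
Since the cycle has length 3, α^34 acts on it the same as α^1 (34 mod 3 = 1).
Advancing 1 step from i: i → e.

e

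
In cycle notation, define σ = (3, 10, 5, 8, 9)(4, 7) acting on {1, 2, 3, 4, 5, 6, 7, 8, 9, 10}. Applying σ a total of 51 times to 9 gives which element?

3

9 lies in the 5-cycle (3, 10, 5, 8, 9).
Powers repeat with period 5 on this cycle, and 51 mod 5 = 1, so σ^51(9) = σ^1(9).
Stepping 1 place around the cycle: 9 → 3.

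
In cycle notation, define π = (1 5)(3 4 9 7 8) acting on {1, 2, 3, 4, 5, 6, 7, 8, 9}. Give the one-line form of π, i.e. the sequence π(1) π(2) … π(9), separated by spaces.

Each element maps to the next entry in its cycle (wrapping to the front): 1→5, 2→2, 3→4, 4→9, 5→1, 6→6, 7→8, 8→3, 9→7.
So the one-line form is 5 2 4 9 1 6 8 3 7.

5 2 4 9 1 6 8 3 7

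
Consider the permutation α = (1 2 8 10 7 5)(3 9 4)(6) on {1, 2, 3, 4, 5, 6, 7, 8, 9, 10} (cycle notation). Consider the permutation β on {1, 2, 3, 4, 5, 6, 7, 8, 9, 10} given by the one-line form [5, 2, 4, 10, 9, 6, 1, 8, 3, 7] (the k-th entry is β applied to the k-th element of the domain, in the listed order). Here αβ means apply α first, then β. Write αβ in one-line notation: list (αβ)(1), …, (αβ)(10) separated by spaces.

Chase each element through α then β: 1 → 2 → 2; 2 → 8 → 8; 3 → 9 → 3; 4 → 3 → 4; 5 → 1 → 5; 6 → 6 → 6; 7 → 5 → 9; 8 → 10 → 7; 9 → 4 → 10; 10 → 7 → 1.
Collecting the images, αβ = [2 8 3 4 5 6 9 7 10 1].

2 8 3 4 5 6 9 7 10 1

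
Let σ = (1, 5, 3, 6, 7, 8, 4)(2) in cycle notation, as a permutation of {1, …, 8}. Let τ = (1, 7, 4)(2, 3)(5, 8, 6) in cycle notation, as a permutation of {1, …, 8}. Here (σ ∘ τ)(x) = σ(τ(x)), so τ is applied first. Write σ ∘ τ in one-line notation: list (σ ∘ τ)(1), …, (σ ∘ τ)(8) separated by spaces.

(σ ∘ τ)(x) = σ(τ(x)). Computing each image: σ(τ(1)) = σ(7) = 8, σ(τ(2)) = σ(3) = 6, σ(τ(3)) = σ(2) = 2, σ(τ(4)) = σ(1) = 5, σ(τ(5)) = σ(8) = 4, σ(τ(6)) = σ(5) = 3, σ(τ(7)) = σ(4) = 1, σ(τ(8)) = σ(6) = 7.
Hence σ ∘ τ = [8 6 2 5 4 3 1 7].

8 6 2 5 4 3 1 7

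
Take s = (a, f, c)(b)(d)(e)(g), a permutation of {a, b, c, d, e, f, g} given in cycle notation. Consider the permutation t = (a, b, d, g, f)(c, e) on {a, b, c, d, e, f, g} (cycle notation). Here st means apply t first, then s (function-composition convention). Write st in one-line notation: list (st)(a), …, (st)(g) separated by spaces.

b d e g a f c

Chase each element through t then s: a → b → b; b → d → d; c → e → e; d → g → g; e → c → a; f → a → f; g → f → c.
So st in one-line form is b d e g a f c.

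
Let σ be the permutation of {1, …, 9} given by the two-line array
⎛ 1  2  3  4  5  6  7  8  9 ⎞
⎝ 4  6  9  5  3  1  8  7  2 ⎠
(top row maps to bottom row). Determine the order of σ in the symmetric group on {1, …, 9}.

14

Decomposing into disjoint cycles gives cycle lengths 7, 2.
Since disjoint cycles commute, ord(σ) = lcm(7, 2) = 14.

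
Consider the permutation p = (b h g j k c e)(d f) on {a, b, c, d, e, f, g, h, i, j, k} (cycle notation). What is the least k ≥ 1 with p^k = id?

14

The cycle type of p is (7, 2, 1, 1).
The order is lcm(7, 2) = 14.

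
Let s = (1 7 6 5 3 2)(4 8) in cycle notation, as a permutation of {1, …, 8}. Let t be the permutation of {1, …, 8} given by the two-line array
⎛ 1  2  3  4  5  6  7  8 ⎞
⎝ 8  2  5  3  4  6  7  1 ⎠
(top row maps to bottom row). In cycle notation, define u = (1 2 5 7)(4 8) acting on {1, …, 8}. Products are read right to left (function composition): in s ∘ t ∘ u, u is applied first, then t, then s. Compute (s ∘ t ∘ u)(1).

(s ∘ t ∘ u)(1) = s(t(u(1))). u(1) = 2, then t(2) = 2, then s(2) = 1, so the result is 1.

1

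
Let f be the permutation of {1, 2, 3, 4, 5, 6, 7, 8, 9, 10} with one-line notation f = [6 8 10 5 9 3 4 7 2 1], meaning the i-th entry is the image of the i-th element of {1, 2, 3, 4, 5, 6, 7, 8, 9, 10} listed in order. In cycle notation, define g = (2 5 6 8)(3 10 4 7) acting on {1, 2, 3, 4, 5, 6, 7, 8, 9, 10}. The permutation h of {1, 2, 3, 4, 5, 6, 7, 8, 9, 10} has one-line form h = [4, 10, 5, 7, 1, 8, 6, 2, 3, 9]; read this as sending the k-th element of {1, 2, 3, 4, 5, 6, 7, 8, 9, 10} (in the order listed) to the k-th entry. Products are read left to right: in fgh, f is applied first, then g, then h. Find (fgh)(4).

(fgh)(4) = h(g(f(4))). f(4) = 5, then g(5) = 6, then h(6) = 8, so the result is 8.

8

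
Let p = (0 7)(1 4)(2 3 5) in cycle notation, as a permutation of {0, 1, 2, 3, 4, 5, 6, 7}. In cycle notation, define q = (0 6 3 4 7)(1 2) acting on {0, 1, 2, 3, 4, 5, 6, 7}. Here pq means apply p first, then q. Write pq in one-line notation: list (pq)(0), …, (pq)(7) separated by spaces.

(pq)(x) = q(p(x)). Computing each image: q(p(0)) = q(7) = 0, q(p(1)) = q(4) = 7, q(p(2)) = q(3) = 4, q(p(3)) = q(5) = 5, q(p(4)) = q(1) = 2, q(p(5)) = q(2) = 1, q(p(6)) = q(6) = 3, q(p(7)) = q(0) = 6.
Hence pq = [0 7 4 5 2 1 3 6].

0 7 4 5 2 1 3 6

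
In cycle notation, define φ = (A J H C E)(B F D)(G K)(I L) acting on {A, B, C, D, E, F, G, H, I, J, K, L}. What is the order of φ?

The cycle type of φ is (5, 3, 2, 2).
The order is lcm(5, 3, 2, 2) = 30.

30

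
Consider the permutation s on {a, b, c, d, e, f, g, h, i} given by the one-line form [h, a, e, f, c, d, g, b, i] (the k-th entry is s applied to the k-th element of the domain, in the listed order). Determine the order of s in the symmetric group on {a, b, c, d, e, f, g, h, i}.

6

Writing s as disjoint cycles, the cycle lengths are 3, 2, 2, 1, 1.
Since disjoint cycles commute, ord(s) = lcm(3, 2, 2) = 6.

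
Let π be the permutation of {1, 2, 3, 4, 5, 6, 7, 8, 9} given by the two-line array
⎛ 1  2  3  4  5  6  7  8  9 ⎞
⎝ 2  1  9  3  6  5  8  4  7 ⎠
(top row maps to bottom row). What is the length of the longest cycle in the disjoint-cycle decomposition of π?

5

Decomposing into disjoint cycles gives (1 2)(3 9 7 8 4)(5 6); the longest has length 5.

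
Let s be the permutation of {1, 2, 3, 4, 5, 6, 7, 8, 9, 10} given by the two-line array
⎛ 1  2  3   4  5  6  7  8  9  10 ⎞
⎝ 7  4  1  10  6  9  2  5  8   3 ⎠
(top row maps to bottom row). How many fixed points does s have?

No element satisfies s(x) = x, so there are 0 fixed points.

0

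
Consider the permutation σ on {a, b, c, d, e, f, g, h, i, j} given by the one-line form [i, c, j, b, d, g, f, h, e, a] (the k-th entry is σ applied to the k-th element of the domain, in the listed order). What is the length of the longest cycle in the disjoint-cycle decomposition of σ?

Decomposing into disjoint cycles gives (a, i, e, d, b, c, j)(f, g); the longest has length 7.

7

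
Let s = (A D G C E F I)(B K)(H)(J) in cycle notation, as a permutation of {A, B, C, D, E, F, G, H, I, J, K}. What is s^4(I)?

C

I lies in the 7-cycle (A D G C E F I).
Stepping 4 places around the cycle: I → A → D → G → C.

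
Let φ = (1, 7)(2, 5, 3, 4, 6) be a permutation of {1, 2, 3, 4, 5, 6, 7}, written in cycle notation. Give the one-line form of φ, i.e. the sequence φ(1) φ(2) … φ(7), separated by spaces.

Reading each image from the cycles: 1→7, 2→5, 3→4, 4→6, 5→3, 6→2, 7→1.
Listing these in domain order gives 7 5 4 6 3 2 1.

7 5 4 6 3 2 1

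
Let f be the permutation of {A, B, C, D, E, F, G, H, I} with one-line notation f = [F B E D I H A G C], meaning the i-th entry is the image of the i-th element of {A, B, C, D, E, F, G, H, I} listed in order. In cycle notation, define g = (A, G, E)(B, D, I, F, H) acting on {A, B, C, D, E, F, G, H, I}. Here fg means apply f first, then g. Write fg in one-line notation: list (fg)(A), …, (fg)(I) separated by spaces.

H D A I F B G E C

(fg)(x) = g(f(x)). Computing each image: g(f(A)) = g(F) = H, g(f(B)) = g(B) = D, g(f(C)) = g(E) = A, g(f(D)) = g(D) = I, g(f(E)) = g(I) = F, g(f(F)) = g(H) = B, g(f(G)) = g(A) = G, g(f(H)) = g(G) = E, g(f(I)) = g(C) = C.
Hence fg = [H D A I F B G E C].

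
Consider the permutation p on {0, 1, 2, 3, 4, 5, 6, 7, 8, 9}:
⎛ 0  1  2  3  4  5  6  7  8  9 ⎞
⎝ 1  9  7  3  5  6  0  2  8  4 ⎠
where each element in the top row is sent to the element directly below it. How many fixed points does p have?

The fixed points (elements with p(x) = x) are {3, 8}, so there are 2.

2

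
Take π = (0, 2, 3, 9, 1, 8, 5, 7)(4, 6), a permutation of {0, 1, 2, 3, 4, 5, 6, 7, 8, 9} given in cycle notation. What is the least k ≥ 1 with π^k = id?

8

The cycle type of π is (8, 2).
The order is lcm(8, 2) = 8.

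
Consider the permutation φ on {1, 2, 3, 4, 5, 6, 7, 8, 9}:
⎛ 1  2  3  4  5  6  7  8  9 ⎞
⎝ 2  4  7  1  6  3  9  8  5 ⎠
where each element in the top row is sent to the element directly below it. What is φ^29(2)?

1

Tracing 2 → 4 → … returns to 2 after 3 steps, so 2 lies in a 3-cycle (1 2 4).
Powers repeat with period 3 on this cycle, and 29 mod 3 = 2, so φ^29(2) = φ^2(2).
Advancing 2 steps from 2: 2 → 4 → 1.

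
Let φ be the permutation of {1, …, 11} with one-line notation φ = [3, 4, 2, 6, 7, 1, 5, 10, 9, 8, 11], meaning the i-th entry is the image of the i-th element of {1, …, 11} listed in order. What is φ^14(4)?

Tracing 4 → 6 → … returns to 4 after 5 steps, so 4 lies in a 5-cycle (1, 3, 2, 4, 6).
On a 5-cycle, φ^5 is the identity, so φ^14 = φ^4 there (14 ≡ 4 mod 5).
Advancing 4 steps from 4: 4 → 6 → 1 → 3 → 2.

2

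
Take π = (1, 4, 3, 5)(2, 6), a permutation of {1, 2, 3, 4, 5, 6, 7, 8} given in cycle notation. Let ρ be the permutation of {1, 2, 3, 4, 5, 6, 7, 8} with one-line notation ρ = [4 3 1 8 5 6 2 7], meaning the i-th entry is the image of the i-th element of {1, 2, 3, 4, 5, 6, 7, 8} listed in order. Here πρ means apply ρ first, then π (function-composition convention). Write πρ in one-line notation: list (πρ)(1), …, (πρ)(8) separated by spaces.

3 5 4 8 1 2 6 7

(πρ)(x) = π(ρ(x)). Computing each image: π(ρ(1)) = π(4) = 3, π(ρ(2)) = π(3) = 5, π(ρ(3)) = π(1) = 4, π(ρ(4)) = π(8) = 8, π(ρ(5)) = π(5) = 1, π(ρ(6)) = π(6) = 2, π(ρ(7)) = π(2) = 6, π(ρ(8)) = π(7) = 7.
Hence πρ = [3 5 4 8 1 2 6 7].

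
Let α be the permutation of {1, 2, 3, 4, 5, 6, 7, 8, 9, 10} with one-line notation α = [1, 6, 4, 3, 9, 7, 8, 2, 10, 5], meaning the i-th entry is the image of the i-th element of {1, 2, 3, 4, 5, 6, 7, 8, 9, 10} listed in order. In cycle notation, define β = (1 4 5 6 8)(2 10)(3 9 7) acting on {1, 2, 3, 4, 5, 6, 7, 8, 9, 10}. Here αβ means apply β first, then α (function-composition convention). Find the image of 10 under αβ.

6

First apply β: β(10) = 2, then α(2) = 6. Thus (αβ)(10) = 6.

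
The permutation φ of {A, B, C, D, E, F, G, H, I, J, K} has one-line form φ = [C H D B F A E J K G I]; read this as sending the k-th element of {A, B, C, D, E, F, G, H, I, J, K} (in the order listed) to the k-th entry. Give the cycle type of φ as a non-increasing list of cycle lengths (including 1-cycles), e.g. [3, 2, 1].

The disjoint cycles are (A C D B H J G E F)(I K), with lengths 9, 2 in non-increasing order.

[9, 2]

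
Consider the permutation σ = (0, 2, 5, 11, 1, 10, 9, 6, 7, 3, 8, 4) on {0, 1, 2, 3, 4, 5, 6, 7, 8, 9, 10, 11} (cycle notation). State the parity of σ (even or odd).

odd

The cycle lengths are 12.
A cycle is odd iff its length is even; σ has 1 even-length cycle, so sgn(σ) = (−1)^1 and σ is odd.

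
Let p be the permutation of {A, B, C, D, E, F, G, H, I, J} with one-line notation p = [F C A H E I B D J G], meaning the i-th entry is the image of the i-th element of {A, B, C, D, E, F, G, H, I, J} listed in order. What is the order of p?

Writing p as disjoint cycles, the cycle lengths are 7, 2, 1.
Since disjoint cycles commute, ord(p) = lcm(7, 2) = 14.

14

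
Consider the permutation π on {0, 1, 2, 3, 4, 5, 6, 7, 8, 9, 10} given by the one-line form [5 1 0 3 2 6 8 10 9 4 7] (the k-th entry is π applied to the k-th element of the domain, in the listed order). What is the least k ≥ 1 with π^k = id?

The disjoint-cycle form of π has cycle lengths 7, 2, 1, 1.
The order of π is the least common multiple of its cycle lengths: lcm(7, 2) = 14.

14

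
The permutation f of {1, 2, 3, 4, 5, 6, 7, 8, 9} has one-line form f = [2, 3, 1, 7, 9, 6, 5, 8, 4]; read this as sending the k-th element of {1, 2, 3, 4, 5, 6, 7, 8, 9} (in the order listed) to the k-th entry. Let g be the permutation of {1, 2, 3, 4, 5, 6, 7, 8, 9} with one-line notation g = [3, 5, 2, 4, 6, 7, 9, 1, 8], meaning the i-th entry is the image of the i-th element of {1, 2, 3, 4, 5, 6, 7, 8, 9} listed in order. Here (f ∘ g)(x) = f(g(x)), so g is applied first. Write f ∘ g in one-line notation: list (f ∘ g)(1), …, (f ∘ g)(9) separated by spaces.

Chase each element through g then f: 1 → 3 → 1; 2 → 5 → 9; 3 → 2 → 3; 4 → 4 → 7; 5 → 6 → 6; 6 → 7 → 5; 7 → 9 → 4; 8 → 1 → 2; 9 → 8 → 8.
So f ∘ g in one-line form is 1 9 3 7 6 5 4 2 8.

1 9 3 7 6 5 4 2 8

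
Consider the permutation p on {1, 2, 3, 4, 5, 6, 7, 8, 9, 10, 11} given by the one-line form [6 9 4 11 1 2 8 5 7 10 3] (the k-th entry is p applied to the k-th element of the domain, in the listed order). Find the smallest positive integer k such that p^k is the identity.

21

The disjoint-cycle form of p has cycle lengths 7, 3, 1.
The order of p is the least common multiple of its cycle lengths: lcm(7, 3) = 21.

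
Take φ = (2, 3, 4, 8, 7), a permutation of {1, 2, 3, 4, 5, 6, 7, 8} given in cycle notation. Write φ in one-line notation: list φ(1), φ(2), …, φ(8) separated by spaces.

1 3 4 8 5 6 2 7

Each element maps to the next entry in its cycle (wrapping to the front): 1↦1, 2↦3, 3↦4, 4↦8, 5↦5, 6↦6, 7↦2, 8↦7.
So the one-line form is 1 3 4 8 5 6 2 7.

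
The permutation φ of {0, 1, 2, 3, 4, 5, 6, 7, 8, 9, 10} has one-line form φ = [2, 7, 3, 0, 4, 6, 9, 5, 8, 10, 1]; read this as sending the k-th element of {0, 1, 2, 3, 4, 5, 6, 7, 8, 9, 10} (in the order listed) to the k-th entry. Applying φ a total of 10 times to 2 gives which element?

Tracing 2 → 3 → … returns to 2 after 3 steps, so 2 lies in a 3-cycle (0, 2, 3).
On a 3-cycle, φ^3 is the identity, so φ^10 = φ^1 there (10 ≡ 1 mod 3).
Stepping 1 place around the cycle: 2 → 3.

3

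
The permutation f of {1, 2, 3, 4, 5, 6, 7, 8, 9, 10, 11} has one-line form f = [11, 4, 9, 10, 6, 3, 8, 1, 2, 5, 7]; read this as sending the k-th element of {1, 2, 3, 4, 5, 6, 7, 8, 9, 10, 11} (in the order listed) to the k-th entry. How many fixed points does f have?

0

No element satisfies f(x) = x, so there are 0 fixed points.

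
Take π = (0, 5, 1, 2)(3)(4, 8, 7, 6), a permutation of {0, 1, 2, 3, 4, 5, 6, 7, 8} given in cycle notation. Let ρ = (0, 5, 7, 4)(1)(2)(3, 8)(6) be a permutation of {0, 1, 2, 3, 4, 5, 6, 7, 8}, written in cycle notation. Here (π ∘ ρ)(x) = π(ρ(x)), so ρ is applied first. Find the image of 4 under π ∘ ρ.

ρ(4) = 0, then π(0) = 5; composing gives (π ∘ ρ)(4) = 5.

5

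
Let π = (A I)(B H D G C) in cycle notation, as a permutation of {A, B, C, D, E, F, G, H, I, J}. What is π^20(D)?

D

D lies in the 5-cycle (B H D G C).
On a 5-cycle, π^5 is the identity, so π^20 = π^0 there (20 ≡ 0 mod 5).
So π^20(D) = D.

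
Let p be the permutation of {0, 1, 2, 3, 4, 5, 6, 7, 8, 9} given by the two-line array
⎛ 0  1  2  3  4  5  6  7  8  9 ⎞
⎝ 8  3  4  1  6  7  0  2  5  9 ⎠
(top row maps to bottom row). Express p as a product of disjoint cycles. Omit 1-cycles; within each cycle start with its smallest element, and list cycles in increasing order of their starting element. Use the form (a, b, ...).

(0, 8, 5, 7, 2, 4, 6)(1, 3)

Iterating p from 0 gives 0 → 8 → 5 → 7 → 2 → 4 → 6 → 0; that is the 7-cycle (0, 8, 5, 7, 2, 4, 6).
Repeating from the next unused element and collecting all non-trivial cycles gives (0, 8, 5, 7, 2, 4, 6)(1, 3).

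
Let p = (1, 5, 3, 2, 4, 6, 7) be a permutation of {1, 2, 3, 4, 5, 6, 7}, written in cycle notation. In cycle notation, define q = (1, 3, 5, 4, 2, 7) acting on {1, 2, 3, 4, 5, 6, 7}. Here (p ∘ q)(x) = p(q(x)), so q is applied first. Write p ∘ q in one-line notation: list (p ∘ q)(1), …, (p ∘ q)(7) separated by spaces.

2 1 3 4 6 7 5

For each element, apply q then p: 1 → 3 → 2; 2 → 7 → 1; 3 → 5 → 3; 4 → 2 → 4; 5 → 4 → 6; 6 → 6 → 7; 7 → 1 → 5.
Collecting the images, p ∘ q = [2 1 3 4 6 7 5].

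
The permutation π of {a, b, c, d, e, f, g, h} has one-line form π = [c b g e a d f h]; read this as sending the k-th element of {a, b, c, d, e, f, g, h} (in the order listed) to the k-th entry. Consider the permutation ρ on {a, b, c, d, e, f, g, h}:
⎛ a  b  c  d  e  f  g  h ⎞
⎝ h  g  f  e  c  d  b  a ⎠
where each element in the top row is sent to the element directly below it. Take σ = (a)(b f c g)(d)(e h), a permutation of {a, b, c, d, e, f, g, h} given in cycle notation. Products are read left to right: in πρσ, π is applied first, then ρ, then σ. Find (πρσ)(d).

g

Chase d: π(d) = e; ρ(e) = c; σ(c) = g. Hence (πρσ)(d) = g.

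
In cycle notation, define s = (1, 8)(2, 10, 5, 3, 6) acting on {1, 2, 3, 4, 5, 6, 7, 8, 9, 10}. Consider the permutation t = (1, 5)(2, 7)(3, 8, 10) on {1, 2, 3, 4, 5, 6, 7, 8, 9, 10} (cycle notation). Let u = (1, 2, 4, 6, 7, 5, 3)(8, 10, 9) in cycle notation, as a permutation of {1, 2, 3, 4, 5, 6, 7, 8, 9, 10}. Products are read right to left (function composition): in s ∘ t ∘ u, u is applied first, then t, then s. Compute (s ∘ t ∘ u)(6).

Apply the permutations in order: u(6) = 7, then t(7) = 2, then s(2) = 10. So (s ∘ t ∘ u)(6) = 10.

10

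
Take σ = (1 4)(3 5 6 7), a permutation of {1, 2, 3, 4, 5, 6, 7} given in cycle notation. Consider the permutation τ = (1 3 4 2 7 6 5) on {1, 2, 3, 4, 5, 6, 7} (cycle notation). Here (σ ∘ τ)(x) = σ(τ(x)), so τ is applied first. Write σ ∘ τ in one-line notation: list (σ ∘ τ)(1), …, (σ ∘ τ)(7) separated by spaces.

5 3 1 2 4 6 7

Chase each element through τ then σ: 1 → 3 → 5; 2 → 7 → 3; 3 → 4 → 1; 4 → 2 → 2; 5 → 1 → 4; 6 → 5 → 6; 7 → 6 → 7.
Collecting the images, σ ∘ τ = [5 3 1 2 4 6 7].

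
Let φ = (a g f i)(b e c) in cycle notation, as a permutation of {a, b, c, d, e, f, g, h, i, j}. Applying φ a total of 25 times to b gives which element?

b lies in the 3-cycle (b e c).
Powers repeat with period 3 on this cycle, and 25 mod 3 = 1, so φ^25(b) = φ^1(b).
Stepping 1 place around the cycle: b → e.

e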